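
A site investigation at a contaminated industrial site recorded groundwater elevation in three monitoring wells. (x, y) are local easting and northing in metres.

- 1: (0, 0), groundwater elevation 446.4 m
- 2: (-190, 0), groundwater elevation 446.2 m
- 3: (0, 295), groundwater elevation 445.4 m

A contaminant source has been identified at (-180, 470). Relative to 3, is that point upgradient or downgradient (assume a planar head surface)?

∂h/∂x = (446.2 − 446.4) / (-190 − 0) = +0.001053
∂h/∂y = (445.4 − 446.4) / (295 − 0) = -0.003390
Head at (-180, 470) = 446.4 + (+0.001053)·(-180) + (-0.003390)·(470) = 444.62 m.
That is lower than the 445.4 m at 3, so the point is downgradient.

downgradient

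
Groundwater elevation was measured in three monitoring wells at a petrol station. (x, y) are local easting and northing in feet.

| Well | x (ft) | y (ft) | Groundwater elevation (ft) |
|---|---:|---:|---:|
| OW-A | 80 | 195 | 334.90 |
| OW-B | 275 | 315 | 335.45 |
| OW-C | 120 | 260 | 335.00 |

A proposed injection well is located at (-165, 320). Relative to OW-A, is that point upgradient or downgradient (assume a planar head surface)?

downgradient

Taking OW-A as reference: OW-B−OW-A = (195, 120, +0.55); OW-C−OW-A = (40, 65, +0.10).
Determinant of the coordinate differences = 195·65 − 40·120 = 7875.
∂h/∂x = [(+0.55)·65 − (+0.10)·120] / 7875 = +0.003016
∂h/∂y = [195·(+0.10) − 40·(+0.55)] / 7875 = -0.0003175
Head at (-165, 320) = 334.90 + (+0.003016)·(-245) + (-0.0003175)·(125) = 334.12 ft.
That is lower than the 334.90 ft at OW-A, so the point is downgradient.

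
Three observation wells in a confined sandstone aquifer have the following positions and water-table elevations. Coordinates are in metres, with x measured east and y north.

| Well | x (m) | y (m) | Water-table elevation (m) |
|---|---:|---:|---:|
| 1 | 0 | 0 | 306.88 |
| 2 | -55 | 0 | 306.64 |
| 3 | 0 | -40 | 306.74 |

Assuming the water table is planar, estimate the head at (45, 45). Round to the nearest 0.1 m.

∂h/∂x = (306.64 − 306.88) / (-55 − 0) = +0.004364
∂h/∂y = (306.74 − 306.88) / (-40 − 0) = +0.003500
h(45, 45) = 306.88 + (+0.004364)·(45) + (+0.003500)·(45) = 306.88 +0.196 +0.157 = 307.234 m.

307.2 m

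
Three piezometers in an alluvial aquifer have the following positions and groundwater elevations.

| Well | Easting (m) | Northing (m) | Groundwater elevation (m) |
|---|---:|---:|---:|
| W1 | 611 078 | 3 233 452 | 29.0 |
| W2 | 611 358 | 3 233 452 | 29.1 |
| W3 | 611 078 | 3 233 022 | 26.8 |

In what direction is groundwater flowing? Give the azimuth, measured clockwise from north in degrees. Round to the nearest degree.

184°

∂h/∂x = (29.1 − 29.0) / (611358 − 611078) = +0.0003571
∂h/∂y = (26.8 − 29.0) / (3233022 − 3233452) = +0.005116
Flow direction (−∇h) has components (-0.0003571 E, -0.005116 N).
Azimuth = atan2(E, N) = atan2(-0.0003571, -0.005116) = 184.0° ≈ 184°.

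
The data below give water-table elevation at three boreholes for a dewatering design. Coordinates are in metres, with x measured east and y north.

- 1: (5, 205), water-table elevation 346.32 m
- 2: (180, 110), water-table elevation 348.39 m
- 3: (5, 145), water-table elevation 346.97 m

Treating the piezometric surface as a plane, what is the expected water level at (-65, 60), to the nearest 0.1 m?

347.5 m

With h = a·x + b·y + c and 1 as origin, the differences give:
  175·a + (-95)·b = +2.07
  0·a + (-60)·b = +0.65
Eliminate b (×(-60) and ×(-95), subtract): -10500·a = -62.450 → a = ∂h/∂x = +0.005948
Back-substitute: b = ∂h/∂y = -0.01083.
h(-65, 60) = 346.32 + (+0.005948)·(-70) + (-0.01083)·(-145) = 346.32 -0.416 +1.571 = 347.475 m.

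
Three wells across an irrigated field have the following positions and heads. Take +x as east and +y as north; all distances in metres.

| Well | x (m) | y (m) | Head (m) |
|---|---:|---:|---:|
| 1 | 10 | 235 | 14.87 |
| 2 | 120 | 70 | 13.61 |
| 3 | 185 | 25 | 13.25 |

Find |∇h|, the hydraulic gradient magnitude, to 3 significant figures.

Taking 1 as reference: 2−1 = (110, -165, -1.26); 3−1 = (175, -210, -1.62).
Solve a·Δx + b·Δy = Δh: det = 110·(-210) − 175·(-165) = 5775.
∂h/∂x = [(-1.26)·(-210) − (-1.62)·(-165)] / 5775 = -0.0004675
∂h/∂y = [110·(-1.62) − 175·(-1.26)] / 5775 = +0.007325
|∇h| = √(-0.0004675² + 0.007325²) = 0.00734

0.00734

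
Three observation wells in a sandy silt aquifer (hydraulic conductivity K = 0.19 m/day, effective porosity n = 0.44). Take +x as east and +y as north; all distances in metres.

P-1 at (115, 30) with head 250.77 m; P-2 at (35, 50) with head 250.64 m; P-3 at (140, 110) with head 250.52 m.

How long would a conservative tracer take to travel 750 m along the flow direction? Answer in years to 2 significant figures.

1400 years

Taking P-1 as reference: P-2−P-1 = (-80, 20, -0.13); P-3−P-1 = (25, 80, -0.25).
Solve a·Δx + b·Δy = Δh: det = (-80)·80 − 25·20 = -6900.
∂h/∂x = [(-0.13)·80 − (-0.25)·20] / -6900 = +0.0007826
∂h/∂y = [(-80)·(-0.25) − 25·(-0.13)] / -6900 = -0.003370
|∇h| = √(0.0007826² + -0.003370²) = 0.00346
Seepage velocity v = K·i/n = 0.19 × 0.00346 / 0.44 = 0.001494 m/day.
t = 750 / 0.001494 = 5.02e+05 days = 1.37e+03 years.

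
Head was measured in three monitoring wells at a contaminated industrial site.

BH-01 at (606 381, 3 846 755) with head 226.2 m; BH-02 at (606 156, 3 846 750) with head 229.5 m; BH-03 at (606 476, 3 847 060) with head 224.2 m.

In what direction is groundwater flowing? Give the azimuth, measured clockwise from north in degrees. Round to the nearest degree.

082°

Three-point gradient (reference BH-01): Δ to BH-02 = (-225, -5, +3.3), Δ to BH-03 = (95, 305, -2.0).
∂h/∂x = -0.01462, ∂h/∂y = -0.002003 (det = -68150).
Flow direction (−∇h) has components (+0.01462 E, +0.002003 N).
Azimuth = atan2(E, N) = atan2(+0.01462, +0.002003) = 82.2° ≈ 082°.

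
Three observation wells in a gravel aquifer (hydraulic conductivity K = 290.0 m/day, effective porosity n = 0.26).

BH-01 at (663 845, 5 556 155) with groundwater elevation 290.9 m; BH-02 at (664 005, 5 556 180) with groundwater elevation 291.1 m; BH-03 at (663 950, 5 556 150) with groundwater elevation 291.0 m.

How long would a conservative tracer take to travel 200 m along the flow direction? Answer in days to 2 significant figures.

100 days

Taking BH-01 as reference: BH-02−BH-01 = (160, 25, +0.2); BH-03−BH-01 = (105, -5, +0.1).
Solve a·Δx + b·Δy = Δh: det = 160·(-5) − 105·25 = -3425.
∂h/∂x = [(+0.2)·(-5) − (+0.1)·25] / -3425 = +0.001022
∂h/∂y = [160·(+0.1) − 105·(+0.2)] / -3425 = +0.001460
|∇h| = √(0.001022² + 0.001460²) = 0.001782
Seepage velocity v = K·i/n = 290.0 × 0.001782 / 0.26 = 1.988 m/day.
t = 200 / 1.988 = 100.6 days.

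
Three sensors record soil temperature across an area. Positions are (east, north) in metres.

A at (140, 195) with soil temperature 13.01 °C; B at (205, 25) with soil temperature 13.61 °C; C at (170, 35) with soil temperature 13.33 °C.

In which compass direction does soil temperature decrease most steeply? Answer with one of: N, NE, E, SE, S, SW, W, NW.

W

Taking A as reference: B−A = (65, -170, +0.60); C−A = (30, -160, +0.32).
Solve a·Δx + b·Δy = ΔT: det = 65·(-160) − 30·(-170) = -5300.
∂T/∂x = [(+0.60)·(-160) − (+0.32)·(-170)] / -5300 = +0.007849
∂T/∂y = [65·(+0.32) − 30·(+0.60)] / -5300 = -0.0005283
Steepest decrease is along −∇f = (-0.007849 E, +0.0005283 N) → west.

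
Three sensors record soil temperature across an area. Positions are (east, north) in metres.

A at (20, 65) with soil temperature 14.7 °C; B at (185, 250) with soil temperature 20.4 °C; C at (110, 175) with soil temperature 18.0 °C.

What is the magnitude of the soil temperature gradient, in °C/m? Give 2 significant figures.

Differences from A: to B (Δx, Δy, Δh) = (165, 185, +5.7); to C = (90, 110, +3.3).
Determinant of the coordinate differences = 165·110 − 90·185 = 1500.
∂T/∂x = [(+5.7)·110 − (+3.3)·185] / 1500 = +0.01100
∂T/∂y = [165·(+3.3) − 90·(+5.7)] / 1500 = +0.02100
|∇f| = √(0.01100² + 0.02100²) = 0.02371 °C/m

0.024 °C/m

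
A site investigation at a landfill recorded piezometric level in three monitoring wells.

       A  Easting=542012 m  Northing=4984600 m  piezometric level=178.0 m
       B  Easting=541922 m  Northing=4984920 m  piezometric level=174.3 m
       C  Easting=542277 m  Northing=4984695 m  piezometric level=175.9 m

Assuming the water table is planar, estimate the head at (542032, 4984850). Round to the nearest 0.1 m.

Taking A as reference: B−A = (-90, 320, -3.7); C−A = (265, 95, -2.1).
Determinant of the coordinate differences = (-90)·95 − 265·320 = -93350.
∂h/∂x = [(-3.7)·95 − (-2.1)·320] / -93350 = -0.003433
∂h/∂y = [(-90)·(-2.1) − 265·(-3.7)] / -93350 = -0.01253
h(542032, 4984850) = 178.0 + (-0.003433)·(20) + (-0.01253)·(250) = 178.0 -0.069 -3.132 = 174.799 m.

174.8 m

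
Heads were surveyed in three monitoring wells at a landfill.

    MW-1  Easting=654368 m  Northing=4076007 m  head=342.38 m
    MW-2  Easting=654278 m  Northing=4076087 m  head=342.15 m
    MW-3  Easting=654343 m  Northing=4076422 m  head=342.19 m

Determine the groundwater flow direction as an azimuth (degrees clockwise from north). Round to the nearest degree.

278°

With h = a·x + b·y + c and MW-1 as origin, the differences give:
  (-90)·a + 80·b = -0.23
  (-25)·a + 415·b = -0.19
Eliminate b (×415 and ×80, subtract): -35350·a = -80.250 → a = ∂h/∂x = +0.002270
Back-substitute: b = ∂h/∂y = -0.0003211.
Flow direction (−∇h) has components (-0.002270 E, +0.0003211 N).
Azimuth = atan2(E, N) = atan2(-0.002270, +0.0003211) = 278.1° ≈ 278°.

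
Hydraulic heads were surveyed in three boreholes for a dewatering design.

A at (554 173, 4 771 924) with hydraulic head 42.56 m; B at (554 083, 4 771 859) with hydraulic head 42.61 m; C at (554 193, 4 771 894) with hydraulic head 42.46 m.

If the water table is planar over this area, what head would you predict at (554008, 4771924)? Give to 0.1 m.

Differences from A: to B (Δx, Δy, Δh) = (-90, -65, +0.05); to C = (20, -30, -0.10).
Solve a·Δx + b·Δy = Δh: det = (-90)·(-30) − 20·(-65) = 4000.
∂h/∂x = [(+0.05)·(-30) − (-0.10)·(-65)] / 4000 = -0.002000
∂h/∂y = [(-90)·(-0.10) − 20·(+0.05)] / 4000 = +0.002000
h(554008, 4771924) = 42.56 + (-0.002000)·(-165) + (+0.002000)·(0) = 42.56 +0.330 +0.000 = 42.890 m.

42.9 m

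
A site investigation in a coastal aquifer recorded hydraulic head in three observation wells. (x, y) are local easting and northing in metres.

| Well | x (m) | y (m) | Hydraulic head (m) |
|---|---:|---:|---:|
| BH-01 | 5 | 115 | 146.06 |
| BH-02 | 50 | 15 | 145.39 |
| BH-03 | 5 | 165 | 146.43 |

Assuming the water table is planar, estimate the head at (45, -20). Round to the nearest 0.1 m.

145.1 m

Differences from BH-01: to BH-02 (Δx, Δy, Δh) = (45, -100, -0.67); to BH-03 = (0, 50, +0.37).
Determinant of the coordinate differences = 45·50 − 0·(-100) = 2250.
∂h/∂x = [(-0.67)·50 − (+0.37)·(-100)] / 2250 = +0.001556
∂h/∂y = [45·(+0.37) − 0·(-0.67)] / 2250 = +0.007400
h(45, -20) = 146.06 + (+0.001556)·(40) + (+0.007400)·(-135) = 146.06 +0.062 -0.999 = 145.123 m.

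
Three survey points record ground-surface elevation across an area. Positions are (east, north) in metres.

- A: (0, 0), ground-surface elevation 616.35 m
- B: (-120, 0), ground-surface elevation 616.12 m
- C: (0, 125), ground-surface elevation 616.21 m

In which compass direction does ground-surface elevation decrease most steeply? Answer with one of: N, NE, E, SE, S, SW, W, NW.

NW

∂z/∂x = (616.12 − 616.35) / (-120 − 0) = +0.001917
∂z/∂y = (616.21 − 616.35) / (125 − 0) = -0.001120
Steepest decrease is along −∇f = (-0.001917 E, +0.001120 N) → northwest.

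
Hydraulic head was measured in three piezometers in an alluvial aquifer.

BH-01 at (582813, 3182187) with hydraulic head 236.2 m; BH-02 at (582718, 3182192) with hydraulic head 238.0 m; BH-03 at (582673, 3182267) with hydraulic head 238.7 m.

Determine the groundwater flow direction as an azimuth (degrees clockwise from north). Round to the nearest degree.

084°

Taking BH-01 as reference: BH-02−BH-01 = (-95, 5, +1.8); BH-03−BH-01 = (-140, 80, +2.5).
Determinant of the coordinate differences = (-95)·80 − (-140)·5 = -6900.
∂h/∂x = [(+1.8)·80 − (+2.5)·5] / -6900 = -0.01906
∂h/∂y = [(-95)·(+2.5) − (-140)·(+1.8)] / -6900 = -0.002101
Flow direction (−∇h) has components (+0.01906 E, +0.002101 N).
Azimuth = atan2(E, N) = atan2(+0.01906, +0.002101) = 83.7° ≈ 084°.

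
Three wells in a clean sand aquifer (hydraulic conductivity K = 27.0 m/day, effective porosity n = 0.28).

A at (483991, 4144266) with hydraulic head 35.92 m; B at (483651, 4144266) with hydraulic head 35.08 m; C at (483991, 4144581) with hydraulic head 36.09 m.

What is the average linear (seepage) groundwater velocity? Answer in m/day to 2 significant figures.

∂h/∂x = (35.08 − 35.92) / (483651 − 483991) = +0.002471
∂h/∂y = (36.09 − 35.92) / (4144581 − 4144266) = +0.0005397
|∇h| = √(0.002471² + 0.0005397²) = 0.002529
Seepage velocity v = K·i/n = 27.0 × 0.002529 / 0.28 = 0.2439 m/day.

0.24 m/day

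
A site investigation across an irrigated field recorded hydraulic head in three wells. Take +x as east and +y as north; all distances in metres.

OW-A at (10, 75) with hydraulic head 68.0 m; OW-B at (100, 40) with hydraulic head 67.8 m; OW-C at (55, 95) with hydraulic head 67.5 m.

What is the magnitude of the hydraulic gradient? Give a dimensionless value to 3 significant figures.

Differences from OW-A: to OW-B (Δx, Δy, Δh) = (90, -35, -0.2); to OW-C = (45, 20, -0.5).
Solve a·Δx + b·Δy = Δh: det = 90·20 − 45·(-35) = 3375.
∂h/∂x = [(-0.2)·20 − (-0.5)·(-35)] / 3375 = -0.006370
∂h/∂y = [90·(-0.5) − 45·(-0.2)] / 3375 = -0.01067
|∇h| = √(-0.006370² + -0.01067²) = 0.01243

0.0124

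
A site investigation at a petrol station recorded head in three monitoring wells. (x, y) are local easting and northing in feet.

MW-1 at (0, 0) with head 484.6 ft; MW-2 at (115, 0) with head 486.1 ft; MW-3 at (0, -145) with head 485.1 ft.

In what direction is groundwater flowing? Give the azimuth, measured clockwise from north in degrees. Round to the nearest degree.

285°

∂h/∂x = (486.1 − 484.6) / (115 − 0) = +0.01304
∂h/∂y = (485.1 − 484.6) / (-145 − 0) = -0.003448
Flow direction (−∇h) has components (-0.01304 E, +0.003448 N).
Azimuth = atan2(E, N) = atan2(-0.01304, +0.003448) = 284.8° ≈ 285°.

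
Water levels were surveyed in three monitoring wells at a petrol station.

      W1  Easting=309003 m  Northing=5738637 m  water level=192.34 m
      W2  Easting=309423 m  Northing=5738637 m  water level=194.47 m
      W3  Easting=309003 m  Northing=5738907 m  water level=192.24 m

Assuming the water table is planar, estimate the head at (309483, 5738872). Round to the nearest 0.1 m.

194.7 m

∂h/∂x = (194.47 − 192.34) / (309423 − 309003) = +0.005071
∂h/∂y = (192.24 − 192.34) / (5738907 − 5738637) = -0.0003704
h(309483, 5738872) = 192.34 + (+0.005071)·(480) + (-0.0003704)·(235) = 192.34 +2.434 -0.087 = 194.687 m.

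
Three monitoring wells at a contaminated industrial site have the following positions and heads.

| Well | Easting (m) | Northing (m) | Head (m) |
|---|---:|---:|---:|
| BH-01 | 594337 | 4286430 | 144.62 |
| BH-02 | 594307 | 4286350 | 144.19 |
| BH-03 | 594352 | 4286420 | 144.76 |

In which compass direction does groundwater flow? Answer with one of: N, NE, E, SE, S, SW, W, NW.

With h = a·x + b·y + c and BH-01 as origin, the differences give:
  (-30)·a + (-80)·b = -0.43
  15·a + (-10)·b = +0.14
Eliminate b (×(-10) and ×(-80), subtract): 1500·a = 15.500 → a = ∂h/∂x = +0.01033
Back-substitute: b = ∂h/∂y = +0.001500.
Flow = −∇h = (-0.01033 east, -0.001500 north), which points west.

W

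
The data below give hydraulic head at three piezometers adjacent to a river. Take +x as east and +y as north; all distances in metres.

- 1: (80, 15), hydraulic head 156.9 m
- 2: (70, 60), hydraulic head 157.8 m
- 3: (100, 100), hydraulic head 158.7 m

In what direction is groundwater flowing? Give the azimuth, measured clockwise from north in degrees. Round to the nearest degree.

Three-point gradient (reference 1): Δ to 2 = (-10, 45, +0.9), Δ to 3 = (20, 85, +1.8).
∂h/∂x = +0.002571, ∂h/∂y = +0.02057 (det = -1750).
Flow direction (−∇h) has components (-0.002571 E, -0.02057 N).
Azimuth = atan2(E, N) = atan2(-0.002571, -0.02057) = 187.1° ≈ 187°.

187°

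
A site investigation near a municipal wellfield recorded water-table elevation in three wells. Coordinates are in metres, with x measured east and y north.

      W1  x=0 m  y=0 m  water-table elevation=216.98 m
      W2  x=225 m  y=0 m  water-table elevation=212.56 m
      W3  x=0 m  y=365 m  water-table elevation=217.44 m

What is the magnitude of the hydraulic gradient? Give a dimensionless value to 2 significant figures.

0.020

∂h/∂x = (212.56 − 216.98) / (225 − 0) = -0.01964
∂h/∂y = (217.44 − 216.98) / (365 − 0) = +0.001260
|∇h| = √(-0.01964² + 0.001260²) = 0.01968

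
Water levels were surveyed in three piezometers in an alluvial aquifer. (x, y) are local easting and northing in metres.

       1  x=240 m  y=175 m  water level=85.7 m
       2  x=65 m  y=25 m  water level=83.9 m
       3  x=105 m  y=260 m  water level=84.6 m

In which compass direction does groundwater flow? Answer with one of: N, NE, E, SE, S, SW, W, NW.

W

Differences from 1: to 2 (Δx, Δy, Δh) = (-175, -150, -1.8); to 3 = (-135, 85, -1.1).
Solve a·Δx + b·Δy = Δh: det = (-175)·85 − (-135)·(-150) = -35125.
∂h/∂x = [(-1.8)·85 − (-1.1)·(-150)] / -35125 = +0.009053
∂h/∂y = [(-175)·(-1.1) − (-135)·(-1.8)] / -35125 = +0.001438
Flow = −∇h = (-0.009053 east, -0.001438 north), which points west.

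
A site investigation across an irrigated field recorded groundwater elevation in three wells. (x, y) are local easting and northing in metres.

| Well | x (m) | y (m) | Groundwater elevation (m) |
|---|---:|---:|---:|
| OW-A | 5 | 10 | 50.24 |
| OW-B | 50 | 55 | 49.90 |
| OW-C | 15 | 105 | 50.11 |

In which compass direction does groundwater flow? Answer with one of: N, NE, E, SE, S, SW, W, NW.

E

Differences from OW-A: to OW-B (Δx, Δy, Δh) = (45, 45, -0.34); to OW-C = (10, 95, -0.13).
Solve a·Δx + b·Δy = Δh: det = 45·95 − 10·45 = 3825.
∂h/∂x = [(-0.34)·95 − (-0.13)·45] / 3825 = -0.006915
∂h/∂y = [45·(-0.13) − 10·(-0.34)] / 3825 = -0.0006405
Flow = −∇h = (+0.006915 east, +0.0006405 north), which points east.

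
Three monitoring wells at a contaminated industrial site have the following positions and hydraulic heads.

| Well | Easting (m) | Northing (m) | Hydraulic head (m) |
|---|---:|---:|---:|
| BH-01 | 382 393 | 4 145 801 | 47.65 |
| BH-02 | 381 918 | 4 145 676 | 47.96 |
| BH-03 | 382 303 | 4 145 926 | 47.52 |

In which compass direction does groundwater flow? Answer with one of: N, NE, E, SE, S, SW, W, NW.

Taking BH-01 as reference: BH-02−BH-01 = (-475, -125, +0.31); BH-03−BH-01 = (-90, 125, -0.13).
Determinant of the coordinate differences = (-475)·125 − (-90)·(-125) = -70625.
∂h/∂x = [(+0.31)·125 − (-0.13)·(-125)] / -70625 = -0.0003186
∂h/∂y = [(-475)·(-0.13) − (-90)·(+0.31)] / -70625 = -0.001269
Flow = −∇h = (+0.0003186 east, +0.001269 north), which points north.

N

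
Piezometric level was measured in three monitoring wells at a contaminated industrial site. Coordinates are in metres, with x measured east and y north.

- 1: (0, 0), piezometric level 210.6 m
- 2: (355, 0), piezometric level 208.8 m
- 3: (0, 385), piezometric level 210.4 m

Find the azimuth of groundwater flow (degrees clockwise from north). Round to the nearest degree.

∂h/∂x = (208.8 − 210.6) / (355 − 0) = -0.005070
∂h/∂y = (210.4 − 210.6) / (385 − 0) = -0.0005195
Flow direction (−∇h) has components (+0.005070 E, +0.0005195 N).
Azimuth = atan2(E, N) = atan2(+0.005070, +0.0005195) = 84.2° ≈ 084°.

084°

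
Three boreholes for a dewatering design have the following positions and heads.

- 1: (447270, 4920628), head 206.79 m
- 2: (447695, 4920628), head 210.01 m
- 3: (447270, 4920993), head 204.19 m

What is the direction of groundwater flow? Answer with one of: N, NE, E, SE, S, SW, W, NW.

NW

∂h/∂x = (210.01 − 206.79) / (447695 − 447270) = +0.007576
∂h/∂y = (204.19 − 206.79) / (4920993 − 4920628) = -0.007123
Flow = −∇h = (-0.007576 east, +0.007123 north), which points northwest.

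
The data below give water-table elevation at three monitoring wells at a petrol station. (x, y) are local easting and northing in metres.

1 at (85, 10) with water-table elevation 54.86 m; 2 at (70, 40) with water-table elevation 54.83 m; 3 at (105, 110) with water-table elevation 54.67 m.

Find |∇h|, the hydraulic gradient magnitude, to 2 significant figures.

With h = a·x + b·y + c and 1 as origin, the differences give:
  (-15)·a + 30·b = -0.03
  20·a + 100·b = -0.19
Eliminate b (×100 and ×30, subtract): -2100·a = 2.700 → a = ∂h/∂x = -0.001286
Back-substitute: b = ∂h/∂y = -0.001643.
|∇h| = √(-0.001286² + -0.001643²) = 0.002086

0.0021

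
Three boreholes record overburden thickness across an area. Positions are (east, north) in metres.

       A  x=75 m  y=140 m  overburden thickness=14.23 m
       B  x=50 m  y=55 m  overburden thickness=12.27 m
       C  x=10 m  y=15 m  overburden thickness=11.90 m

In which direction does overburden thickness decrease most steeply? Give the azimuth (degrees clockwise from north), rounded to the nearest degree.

146°

Differences from A: to B (Δx, Δy, Δh) = (-25, -85, -1.96); to C = (-65, -125, -2.33).
Determinant of the coordinate differences = (-25)·(-125) − (-65)·(-85) = -2400.
∂d/∂x = [(-1.96)·(-125) − (-2.33)·(-85)] / -2400 = -0.01956
∂d/∂y = [(-25)·(-2.33) − (-65)·(-1.96)] / -2400 = +0.02881
Steepest decrease is along −∇f: components (+0.01956 E, -0.02881 N).
Azimuth = atan2(+0.01956, -0.02881) = 145.8° ≈ 146°.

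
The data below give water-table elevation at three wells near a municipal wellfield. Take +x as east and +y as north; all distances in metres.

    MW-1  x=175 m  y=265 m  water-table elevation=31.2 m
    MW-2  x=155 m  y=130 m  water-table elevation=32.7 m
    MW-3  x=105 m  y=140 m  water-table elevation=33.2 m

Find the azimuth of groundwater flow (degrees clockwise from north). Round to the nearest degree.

052°

Differences from MW-1: to MW-2 (Δx, Δy, Δh) = (-20, -135, +1.5); to MW-3 = (-70, -125, +2.0).
Solve a·Δx + b·Δy = Δh: det = (-20)·(-125) − (-70)·(-135) = -6950.
∂h/∂x = [(+1.5)·(-125) − (+2.0)·(-135)] / -6950 = -0.01187
∂h/∂y = [(-20)·(+2.0) − (-70)·(+1.5)] / -6950 = -0.009353
Flow direction (−∇h) has components (+0.01187 E, +0.009353 N).
Azimuth = atan2(E, N) = atan2(+0.01187, +0.009353) = 51.8° ≈ 052°.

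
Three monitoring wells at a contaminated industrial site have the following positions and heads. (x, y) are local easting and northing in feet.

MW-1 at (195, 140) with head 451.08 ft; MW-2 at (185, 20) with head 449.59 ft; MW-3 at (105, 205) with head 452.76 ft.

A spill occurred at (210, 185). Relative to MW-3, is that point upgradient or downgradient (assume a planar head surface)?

Differences from MW-1: to MW-2 (Δx, Δy, Δh) = (-10, -120, -1.49); to MW-3 = (-90, 65, +1.68).
Determinant of the coordinate differences = (-10)·65 − (-90)·(-120) = -11450.
∂h/∂x = [(-1.49)·65 − (+1.68)·(-120)] / -11450 = -0.009148
∂h/∂y = [(-10)·(+1.68) − (-90)·(-1.49)] / -11450 = +0.01318
Head at (210, 185) = 451.08 + (-0.009148)·(15) + (+0.01318)·(45) = 451.54 ft.
That is lower than the 452.76 ft at MW-3, so the point is downgradient.

downgradient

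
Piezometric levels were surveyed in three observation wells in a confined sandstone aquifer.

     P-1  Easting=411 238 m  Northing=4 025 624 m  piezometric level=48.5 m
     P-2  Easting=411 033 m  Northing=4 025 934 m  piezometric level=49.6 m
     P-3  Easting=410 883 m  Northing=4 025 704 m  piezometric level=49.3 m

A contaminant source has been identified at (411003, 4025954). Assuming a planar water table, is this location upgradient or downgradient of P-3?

With h = a·x + b·y + c and P-1 as origin, the differences give:
  (-205)·a + 310·b = +1.1
  (-355)·a + 80·b = +0.8
Eliminate b (×80 and ×310, subtract): 93650·a = -160.00 → a = ∂h/∂x = -0.001708
Back-substitute: b = ∂h/∂y = +0.002419.
Head at (411003, 4025954) = 48.5 + (-0.001708)·(-235) + (+0.002419)·(330) = 49.70 m.
That is higher than the 49.3 m at P-3, so the point is upgradient.

upgradient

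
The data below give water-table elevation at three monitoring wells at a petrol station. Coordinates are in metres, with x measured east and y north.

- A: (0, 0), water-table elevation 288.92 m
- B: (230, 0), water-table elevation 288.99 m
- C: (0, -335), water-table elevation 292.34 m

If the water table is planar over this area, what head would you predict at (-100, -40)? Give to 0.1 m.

∂h/∂x = (288.99 − 288.92) / (230 − 0) = +0.0003043
∂h/∂y = (292.34 − 288.92) / (-335 − 0) = -0.01021
h(-100, -40) = 288.92 + (+0.0003043)·(-100) + (-0.01021)·(-40) = 288.92 -0.030 +0.408 = 289.298 m.

289.3 m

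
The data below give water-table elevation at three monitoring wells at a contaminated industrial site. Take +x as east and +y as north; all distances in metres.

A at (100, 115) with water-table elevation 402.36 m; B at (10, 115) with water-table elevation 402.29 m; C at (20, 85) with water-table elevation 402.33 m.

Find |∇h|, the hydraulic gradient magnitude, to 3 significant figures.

Three-point gradient (reference A): Δ to B = (-90, 0, -0.07), Δ to C = (-80, -30, -0.03).
∂h/∂x = +0.0007778, ∂h/∂y = -0.001074 (det = 2700).
|∇h| = √(0.0007778² + -0.001074²) = 0.001326

0.00133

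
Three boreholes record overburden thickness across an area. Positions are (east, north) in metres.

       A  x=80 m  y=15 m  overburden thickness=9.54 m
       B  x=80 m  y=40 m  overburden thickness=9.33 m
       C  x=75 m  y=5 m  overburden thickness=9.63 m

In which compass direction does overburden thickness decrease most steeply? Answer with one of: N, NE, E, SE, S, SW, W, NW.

N

Differences from A: to B (Δx, Δy, Δh) = (0, 25, -0.21); to C = (-5, -10, +0.09).
Determinant of the coordinate differences = 0·(-10) − (-5)·25 = 125.
∂d/∂x = [(-0.21)·(-10) − (+0.09)·25] / 125 = -0.001200
∂d/∂y = [0·(+0.09) − (-5)·(-0.21)] / 125 = -0.008400
Steepest decrease is along −∇f = (+0.001200 E, +0.008400 N) → north.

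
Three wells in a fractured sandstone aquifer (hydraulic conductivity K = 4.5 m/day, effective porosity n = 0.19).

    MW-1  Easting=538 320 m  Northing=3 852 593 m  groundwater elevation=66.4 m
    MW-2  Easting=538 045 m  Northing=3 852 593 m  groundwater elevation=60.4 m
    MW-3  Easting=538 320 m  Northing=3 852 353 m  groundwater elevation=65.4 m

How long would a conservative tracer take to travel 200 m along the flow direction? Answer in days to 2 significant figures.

∂h/∂x = (60.4 − 66.4) / (538045 − 538320) = +0.02182
∂h/∂y = (65.4 − 66.4) / (3852353 − 3852593) = +0.004167
|∇h| = √(0.02182² + 0.004167²) = 0.02221
Seepage velocity v = K·i/n = 4.5 × 0.02221 / 0.19 = 0.526 m/day.
t = 200 / 0.526 = 380.2 days.

380 days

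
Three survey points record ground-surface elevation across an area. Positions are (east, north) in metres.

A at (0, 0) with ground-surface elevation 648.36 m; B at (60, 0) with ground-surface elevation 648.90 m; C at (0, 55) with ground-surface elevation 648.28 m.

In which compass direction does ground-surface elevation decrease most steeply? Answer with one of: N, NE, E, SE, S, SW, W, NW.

∂z/∂x = (648.90 − 648.36) / (60 − 0) = +0.009000
∂z/∂y = (648.28 − 648.36) / (55 − 0) = -0.001455
Steepest decrease is along −∇f = (-0.009000 E, +0.001455 N) → west.

W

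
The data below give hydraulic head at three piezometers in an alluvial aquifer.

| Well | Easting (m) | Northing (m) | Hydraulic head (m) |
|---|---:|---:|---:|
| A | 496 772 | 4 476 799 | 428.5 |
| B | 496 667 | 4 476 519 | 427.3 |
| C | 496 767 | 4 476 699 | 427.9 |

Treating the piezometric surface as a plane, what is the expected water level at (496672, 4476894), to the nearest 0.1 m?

Three-point gradient (reference A): Δ to B = (-105, -280, -1.2), Δ to C = (-5, -100, -0.6).
∂h/∂x = -0.005275, ∂h/∂y = +0.006264 (det = 9100).
h(496672, 4476894) = 428.5 + (-0.005275)·(-100) + (+0.006264)·(95) = 428.5 +0.527 +0.595 = 429.623 m.

429.6 m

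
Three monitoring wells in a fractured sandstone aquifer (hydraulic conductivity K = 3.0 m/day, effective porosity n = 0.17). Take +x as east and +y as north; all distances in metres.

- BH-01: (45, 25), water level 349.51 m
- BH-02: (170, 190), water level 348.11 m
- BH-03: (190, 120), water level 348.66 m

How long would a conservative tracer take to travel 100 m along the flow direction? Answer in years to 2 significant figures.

Taking BH-01 as reference: BH-02−BH-01 = (125, 165, -1.40); BH-03−BH-01 = (145, 95, -0.85).
Solve a·Δx + b·Δy = Δh: det = 125·95 − 145·165 = -12050.
∂h/∂x = [(-1.40)·95 − (-0.85)·165] / -12050 = -0.0006017
∂h/∂y = [125·(-0.85) − 145·(-1.40)] / -12050 = -0.008029
|∇h| = √(-0.0006017² + -0.008029²) = 0.008052
Seepage velocity v = K·i/n = 3.0 × 0.008052 / 0.17 = 0.1421 m/day.
t = 100 / 0.1421 = 703.7 days = 1.93 years.

1.9 years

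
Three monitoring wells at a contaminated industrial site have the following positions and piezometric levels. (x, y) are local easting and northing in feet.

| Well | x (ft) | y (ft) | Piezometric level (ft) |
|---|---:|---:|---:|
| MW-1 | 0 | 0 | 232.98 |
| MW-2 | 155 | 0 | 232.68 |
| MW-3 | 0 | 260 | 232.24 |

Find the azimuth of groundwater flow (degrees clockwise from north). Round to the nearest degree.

034°

∂h/∂x = (232.68 − 232.98) / (155 − 0) = -0.001935
∂h/∂y = (232.24 − 232.98) / (260 − 0) = -0.002846
Flow direction (−∇h) has components (+0.001935 E, +0.002846 N).
Azimuth = atan2(E, N) = atan2(+0.001935, +0.002846) = 34.2° ≈ 034°.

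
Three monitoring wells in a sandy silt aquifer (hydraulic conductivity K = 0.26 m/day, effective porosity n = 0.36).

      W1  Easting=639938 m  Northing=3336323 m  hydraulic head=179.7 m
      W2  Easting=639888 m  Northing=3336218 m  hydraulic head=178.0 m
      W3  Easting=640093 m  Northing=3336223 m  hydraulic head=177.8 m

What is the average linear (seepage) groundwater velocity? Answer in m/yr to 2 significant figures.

Taking W1 as reference: W2−W1 = (-50, -105, -1.7); W3−W1 = (155, -100, -1.9).
Solve a·Δx + b·Δy = Δh: det = (-50)·(-100) − 155·(-105) = 21275.
∂h/∂x = [(-1.7)·(-100) − (-1.9)·(-105)] / 21275 = -0.001387
∂h/∂y = [(-50)·(-1.9) − 155·(-1.7)] / 21275 = +0.01685
|∇h| = √(-0.001387² + 0.01685²) = 0.01691
Seepage velocity v = K·i/n = 0.26 × 0.01691 / 0.36 = 0.01221 m/day = 4.46 m/yr.

4.5 m/yr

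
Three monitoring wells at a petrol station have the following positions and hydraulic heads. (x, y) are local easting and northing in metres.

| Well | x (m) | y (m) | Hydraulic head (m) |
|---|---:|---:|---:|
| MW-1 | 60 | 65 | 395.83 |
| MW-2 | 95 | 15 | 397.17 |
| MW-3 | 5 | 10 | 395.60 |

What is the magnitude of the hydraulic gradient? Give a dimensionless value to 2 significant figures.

0.023

Three-point gradient (reference MW-1): Δ to MW-2 = (35, -50, +1.34), Δ to MW-3 = (-55, -55, -0.23).
∂h/∂x = +0.01822, ∂h/∂y = -0.01404 (det = -4675).
|∇h| = √(0.01822² + -0.01404²) = 0.023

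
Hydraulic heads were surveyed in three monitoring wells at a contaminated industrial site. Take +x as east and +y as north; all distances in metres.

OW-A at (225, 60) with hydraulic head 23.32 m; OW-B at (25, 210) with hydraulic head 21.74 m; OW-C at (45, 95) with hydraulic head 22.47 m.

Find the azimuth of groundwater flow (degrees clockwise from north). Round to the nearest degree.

328°

Differences from OW-A: to OW-B (Δx, Δy, Δh) = (-200, 150, -1.58); to OW-C = (-180, 35, -0.85).
Solve a·Δx + b·Δy = Δh: det = (-200)·35 − (-180)·150 = 20000.
∂h/∂x = [(-1.58)·35 − (-0.85)·150] / 20000 = +0.003610
∂h/∂y = [(-200)·(-0.85) − (-180)·(-1.58)] / 20000 = -0.005720
Flow direction (−∇h) has components (-0.003610 E, +0.005720 N).
Azimuth = atan2(E, N) = atan2(-0.003610, +0.005720) = 327.7° ≈ 328°.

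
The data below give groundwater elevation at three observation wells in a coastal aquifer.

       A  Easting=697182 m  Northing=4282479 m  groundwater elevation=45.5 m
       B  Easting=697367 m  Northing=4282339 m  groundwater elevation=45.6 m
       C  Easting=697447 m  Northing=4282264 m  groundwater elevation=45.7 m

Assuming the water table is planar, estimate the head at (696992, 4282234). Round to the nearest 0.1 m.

46.9 m

Three-point gradient (reference A): Δ to B = (185, -140, +0.1), Δ to C = (265, -215, +0.2).
∂h/∂x = -0.002430, ∂h/∂y = -0.003925 (det = -2675).
h(696992, 4282234) = 45.5 + (-0.002430)·(-190) + (-0.003925)·(-245) = 45.5 +0.462 +0.962 = 46.923 m.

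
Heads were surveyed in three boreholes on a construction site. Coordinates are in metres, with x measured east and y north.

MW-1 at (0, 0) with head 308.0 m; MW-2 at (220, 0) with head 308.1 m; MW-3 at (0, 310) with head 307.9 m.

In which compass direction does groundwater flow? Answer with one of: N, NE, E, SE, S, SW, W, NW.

NW

∂h/∂x = (308.1 − 308.0) / (220 − 0) = +0.0004545
∂h/∂y = (307.9 − 308.0) / (310 − 0) = -0.0003226
Flow = −∇h = (-0.0004545 east, +0.0003226 north), which points northwest.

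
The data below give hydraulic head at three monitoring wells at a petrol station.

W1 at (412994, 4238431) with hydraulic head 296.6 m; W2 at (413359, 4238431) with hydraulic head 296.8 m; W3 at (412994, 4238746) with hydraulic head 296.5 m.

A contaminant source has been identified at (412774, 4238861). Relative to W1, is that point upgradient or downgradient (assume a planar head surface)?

∂h/∂x = (296.8 − 296.6) / (413359 − 412994) = +0.0005479
∂h/∂y = (296.5 − 296.6) / (4238746 − 4238431) = -0.0003175
Head at (412774, 4238861) = 296.6 + (+0.0005479)·(-220) + (-0.0003175)·(430) = 296.34 m.
That is lower than the 296.6 m at W1, so the point is downgradient.

downgradient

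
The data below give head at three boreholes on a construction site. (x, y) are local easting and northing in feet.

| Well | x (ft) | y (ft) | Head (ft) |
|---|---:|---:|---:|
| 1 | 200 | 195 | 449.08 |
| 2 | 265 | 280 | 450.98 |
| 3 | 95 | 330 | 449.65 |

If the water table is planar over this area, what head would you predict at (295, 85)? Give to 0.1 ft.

448.7 ft

Taking 1 as reference: 2−1 = (65, 85, +1.90); 3−1 = (-105, 135, +0.57).
Determinant of the coordinate differences = 65·135 − (-105)·85 = 17700.
∂h/∂x = [(+1.90)·135 − (+0.57)·85] / 17700 = +0.01175
∂h/∂y = [65·(+0.57) − (-105)·(+1.90)] / 17700 = +0.01336
h(295, 85) = 449.08 + (+0.01175)·(95) + (+0.01336)·(-110) = 449.08 +1.117 -1.470 = 448.727 ft.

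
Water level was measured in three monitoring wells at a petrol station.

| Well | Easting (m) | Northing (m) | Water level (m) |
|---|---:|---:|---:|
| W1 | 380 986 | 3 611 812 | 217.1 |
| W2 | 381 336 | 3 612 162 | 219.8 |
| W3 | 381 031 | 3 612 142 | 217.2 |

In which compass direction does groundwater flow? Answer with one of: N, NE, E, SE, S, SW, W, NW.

W

Differences from W1: to W2 (Δx, Δy, Δh) = (350, 350, +2.7); to W3 = (45, 330, +0.1).
Determinant of the coordinate differences = 350·330 − 45·350 = 99750.
∂h/∂x = [(+2.7)·330 − (+0.1)·350] / 99750 = +0.008581
∂h/∂y = [350·(+0.1) − 45·(+2.7)] / 99750 = -0.0008672
Flow = −∇h = (-0.008581 east, +0.0008672 north), which points west.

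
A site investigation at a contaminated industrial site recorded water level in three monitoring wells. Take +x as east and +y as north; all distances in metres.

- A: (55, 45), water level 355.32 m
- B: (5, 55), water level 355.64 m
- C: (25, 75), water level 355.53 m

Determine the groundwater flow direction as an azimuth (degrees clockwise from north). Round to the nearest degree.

097°

Differences from A: to B (Δx, Δy, Δh) = (-50, 10, +0.32); to C = (-30, 30, +0.21).
Solve a·Δx + b·Δy = Δh: det = (-50)·30 − (-30)·10 = -1200.
∂h/∂x = [(+0.32)·30 − (+0.21)·10] / -1200 = -0.006250
∂h/∂y = [(-50)·(+0.21) − (-30)·(+0.32)] / -1200 = +0.0007500
Flow direction (−∇h) has components (+0.006250 E, -0.0007500 N).
Azimuth = atan2(E, N) = atan2(+0.006250, -0.0007500) = 96.8° ≈ 097°.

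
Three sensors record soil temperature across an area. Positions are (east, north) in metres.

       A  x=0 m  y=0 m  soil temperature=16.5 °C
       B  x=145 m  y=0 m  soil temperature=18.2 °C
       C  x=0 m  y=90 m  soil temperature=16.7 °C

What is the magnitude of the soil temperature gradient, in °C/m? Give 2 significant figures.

∂T/∂x = (18.2 − 16.5) / (145 − 0) = +0.01172
∂T/∂y = (16.7 − 16.5) / (90 − 0) = +0.002222
|∇f| = √(0.01172² + 0.002222²) = 0.01193 °C/m

0.012 °C/m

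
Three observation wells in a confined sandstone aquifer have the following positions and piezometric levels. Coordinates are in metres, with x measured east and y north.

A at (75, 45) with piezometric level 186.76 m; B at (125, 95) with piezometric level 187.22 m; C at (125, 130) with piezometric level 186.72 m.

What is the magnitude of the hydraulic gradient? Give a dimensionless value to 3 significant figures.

0.0275

Three-point gradient (reference A): Δ to B = (50, 50, +0.46), Δ to C = (50, 85, -0.04).
∂h/∂x = +0.02349, ∂h/∂y = -0.01429 (det = 1750).
|∇h| = √(0.02349² + -0.01429²) = 0.0275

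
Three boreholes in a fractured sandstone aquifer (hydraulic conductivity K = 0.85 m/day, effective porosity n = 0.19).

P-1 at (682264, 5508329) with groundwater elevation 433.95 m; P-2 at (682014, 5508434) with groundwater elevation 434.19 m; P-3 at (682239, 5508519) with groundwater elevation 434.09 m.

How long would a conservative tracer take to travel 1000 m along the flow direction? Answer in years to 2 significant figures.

650 years

Taking P-1 as reference: P-2−P-1 = (-250, 105, +0.24); P-3−P-1 = (-25, 190, +0.14).
Determinant of the coordinate differences = (-250)·190 − (-25)·105 = -44875.
∂h/∂x = [(+0.24)·190 − (+0.14)·105] / -44875 = -0.0006886
∂h/∂y = [(-250)·(+0.14) − (-25)·(+0.24)] / -44875 = +0.0006462
|∇h| = √(-0.0006886² + 0.0006462²) = 0.0009443
Seepage velocity v = K·i/n = 0.85 × 0.0009443 / 0.19 = 0.004224 m/day.
t = 1000 / 0.004224 = 2.367e+05 days = 648 years.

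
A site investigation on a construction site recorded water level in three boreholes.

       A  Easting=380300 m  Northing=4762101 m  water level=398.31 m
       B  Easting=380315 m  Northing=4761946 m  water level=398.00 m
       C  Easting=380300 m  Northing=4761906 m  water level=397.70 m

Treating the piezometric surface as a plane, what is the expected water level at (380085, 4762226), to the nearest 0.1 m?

396.2 m

Differences from A: to B (Δx, Δy, Δh) = (15, -155, -0.31); to C = (0, -195, -0.61).
Solve a·Δx + b·Δy = Δh: det = 15·(-195) − 0·(-155) = -2925.
∂h/∂x = [(-0.31)·(-195) − (-0.61)·(-155)] / -2925 = +0.01166
∂h/∂y = [15·(-0.61) − 0·(-0.31)] / -2925 = +0.003128
h(380085, 4762226) = 398.31 + (+0.01166)·(-215) + (+0.003128)·(125) = 398.31 -2.506 +0.391 = 396.195 m.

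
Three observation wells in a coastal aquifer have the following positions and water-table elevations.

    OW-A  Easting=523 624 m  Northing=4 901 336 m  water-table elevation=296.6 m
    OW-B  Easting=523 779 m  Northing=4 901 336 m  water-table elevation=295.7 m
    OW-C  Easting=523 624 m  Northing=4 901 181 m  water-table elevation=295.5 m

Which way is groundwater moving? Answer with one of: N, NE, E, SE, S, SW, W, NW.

SE

∂h/∂x = (295.7 − 296.6) / (523779 − 523624) = -0.005806
∂h/∂y = (295.5 − 296.6) / (4901181 − 4901336) = +0.007097
Flow = −∇h = (+0.005806 east, -0.007097 north), which points southeast.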